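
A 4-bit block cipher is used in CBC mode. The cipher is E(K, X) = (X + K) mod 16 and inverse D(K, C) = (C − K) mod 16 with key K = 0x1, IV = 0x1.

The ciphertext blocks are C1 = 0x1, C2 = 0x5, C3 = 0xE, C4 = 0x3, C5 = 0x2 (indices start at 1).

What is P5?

P5 = 0x2

CBC decryption: P_i = D(K, C_i) ⊕ C_{i−1}, with C_{0} = IV.
P5: D(K, 0x2) = 0x1; 0x1 ⊕ 0x3 = 0x2.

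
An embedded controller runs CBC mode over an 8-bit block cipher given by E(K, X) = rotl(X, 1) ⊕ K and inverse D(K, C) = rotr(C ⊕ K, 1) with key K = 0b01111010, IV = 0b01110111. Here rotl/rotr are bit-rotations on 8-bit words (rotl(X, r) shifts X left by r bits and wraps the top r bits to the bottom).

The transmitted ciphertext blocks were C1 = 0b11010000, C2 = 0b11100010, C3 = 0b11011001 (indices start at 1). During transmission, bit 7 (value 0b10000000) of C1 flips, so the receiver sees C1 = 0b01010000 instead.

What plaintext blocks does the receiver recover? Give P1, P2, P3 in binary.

CBC decryption: P_i = D(K, C_i) ⊕ C_{i−1}, with C_{0} = IV.
Only C1 changed, to 0b01010000. In CBC, a change in C_i garbles P_i and flips the same bit in P_{i+1}. Decrypting the received ciphertext:
P1: D(K, 0b01010000) = 0b00010101; 0b00010101 ⊕ 0b01110111 = 0b01100010.
P2: D(K, 0b11100010) = 0b01001100; 0b01001100 ⊕ 0b01010000 = 0b00011100.
P3: D(K, 0b11011001) = 0b11010001; 0b11010001 ⊕ 0b11100010 = 0b00110011.
Blocks that differ from the original plaintext: P1, P2.

P1 = 0b01100010, P2 = 0b00011100, P3 = 0b00110011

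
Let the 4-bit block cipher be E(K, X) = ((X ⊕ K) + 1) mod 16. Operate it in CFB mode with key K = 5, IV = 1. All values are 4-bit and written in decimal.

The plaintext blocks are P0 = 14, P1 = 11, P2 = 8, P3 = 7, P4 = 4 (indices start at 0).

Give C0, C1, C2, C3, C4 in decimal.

CFB encryption: C_i = P_i ⊕ E(K, C_{i−1}), with C_{−1} = IV.
C0: E(K, 1) = 5; 14 ⊕ 5 = 11.
C1: E(K, 11) = 15; 11 ⊕ 15 = 4.
C2: E(K, 4) = 2; 8 ⊕ 2 = 10.
C3: E(K, 10) = 0; 7 ⊕ 0 = 7.
C4: E(K, 7) = 3; 4 ⊕ 3 = 7.

C0 = 11, C1 = 4, C2 = 10, C3 = 7, C4 = 7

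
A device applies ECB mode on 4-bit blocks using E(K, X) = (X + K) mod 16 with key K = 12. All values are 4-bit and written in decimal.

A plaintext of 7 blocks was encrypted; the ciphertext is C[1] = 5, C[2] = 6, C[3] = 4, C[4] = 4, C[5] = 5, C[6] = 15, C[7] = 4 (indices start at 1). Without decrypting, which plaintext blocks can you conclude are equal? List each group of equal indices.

ECB encrypts each block independently with the same key, so equal ciphertext blocks imply equal plaintext blocks.
C[1] = C[5] = 5, so P[1] = P[5].
C[3] = C[4] = C[7] = 4, so P[3] = P[4] = P[7].

P[1] = P[5]; P[3] = P[4] = P[7]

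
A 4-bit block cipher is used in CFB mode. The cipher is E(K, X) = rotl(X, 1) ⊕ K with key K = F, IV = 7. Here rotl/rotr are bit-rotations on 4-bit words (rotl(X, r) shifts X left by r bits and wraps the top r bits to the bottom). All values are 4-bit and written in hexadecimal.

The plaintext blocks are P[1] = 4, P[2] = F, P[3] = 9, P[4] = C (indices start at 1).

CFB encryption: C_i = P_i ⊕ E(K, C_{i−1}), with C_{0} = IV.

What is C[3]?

C[3] = 3

C[1]: E(K, 7) = 1; 4 ⊕ 1 = 5.
C[2]: E(K, 5) = 5; F ⊕ 5 = A.
C[3]: E(K, A) = A; 9 ⊕ A = 3.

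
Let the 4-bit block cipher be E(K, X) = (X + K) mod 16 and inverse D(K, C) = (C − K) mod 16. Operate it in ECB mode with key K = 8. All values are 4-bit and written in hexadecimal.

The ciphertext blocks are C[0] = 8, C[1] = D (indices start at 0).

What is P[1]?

ECB decryption: P_i = D(K, C_i).
P[1]: D(K, D) = 5.

P[1] = 5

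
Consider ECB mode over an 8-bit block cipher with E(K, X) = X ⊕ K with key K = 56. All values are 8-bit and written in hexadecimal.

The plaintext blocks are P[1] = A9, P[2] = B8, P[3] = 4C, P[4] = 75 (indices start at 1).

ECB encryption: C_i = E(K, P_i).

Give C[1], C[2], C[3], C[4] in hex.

C[1] = FF, C[2] = EE, C[3] = 1A, C[4] = 23

C[1]: E(K, A9) = FF.
C[2]: E(K, B8) = EE.
C[3]: E(K, 4C) = 1A.
C[4]: E(K, 75) = 23.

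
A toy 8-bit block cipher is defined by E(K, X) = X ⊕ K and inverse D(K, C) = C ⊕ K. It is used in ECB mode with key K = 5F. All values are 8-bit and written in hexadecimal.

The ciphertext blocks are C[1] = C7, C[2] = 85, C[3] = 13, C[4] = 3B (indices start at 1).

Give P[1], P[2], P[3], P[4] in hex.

ECB decryption: P_i = D(K, C_i).
P[1]: D(K, C7) = 98.
P[2]: D(K, 85) = DA.
P[3]: D(K, 13) = 4C.
P[4]: D(K, 3B) = 64.

P[1] = 98, P[2] = DA, P[3] = 4C, P[4] = 64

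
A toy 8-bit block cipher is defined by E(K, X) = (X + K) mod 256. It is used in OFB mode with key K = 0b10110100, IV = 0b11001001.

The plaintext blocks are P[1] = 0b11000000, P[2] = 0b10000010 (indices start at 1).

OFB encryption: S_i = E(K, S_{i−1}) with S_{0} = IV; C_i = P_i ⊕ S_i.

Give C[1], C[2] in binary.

C[1] = 0b10111101, C[2] = 0b10110011

C[1]: S = E(K, 0b11001001) = 0b01111101; 0b11000000 ⊕ 0b01111101 = 0b10111101.
C[2]: S = E(K, 0b01111101) = 0b00110001; 0b10000010 ⊕ 0b00110001 = 0b10110011.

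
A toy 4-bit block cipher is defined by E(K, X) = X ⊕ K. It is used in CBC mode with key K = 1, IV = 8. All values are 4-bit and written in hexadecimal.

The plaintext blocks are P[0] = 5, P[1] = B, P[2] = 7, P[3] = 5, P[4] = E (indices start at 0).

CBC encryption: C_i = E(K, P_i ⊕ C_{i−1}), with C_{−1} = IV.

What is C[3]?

C[3] = 4

C[0]: P[0] ⊕ 8 = D; E(K, D) = C.
C[1]: P[1] ⊕ C = 7; E(K, 7) = 6.
C[2]: P[2] ⊕ 6 = 1; E(K, 1) = 0.
C[3]: P[3] ⊕ 0 = 5; E(K, 5) = 4.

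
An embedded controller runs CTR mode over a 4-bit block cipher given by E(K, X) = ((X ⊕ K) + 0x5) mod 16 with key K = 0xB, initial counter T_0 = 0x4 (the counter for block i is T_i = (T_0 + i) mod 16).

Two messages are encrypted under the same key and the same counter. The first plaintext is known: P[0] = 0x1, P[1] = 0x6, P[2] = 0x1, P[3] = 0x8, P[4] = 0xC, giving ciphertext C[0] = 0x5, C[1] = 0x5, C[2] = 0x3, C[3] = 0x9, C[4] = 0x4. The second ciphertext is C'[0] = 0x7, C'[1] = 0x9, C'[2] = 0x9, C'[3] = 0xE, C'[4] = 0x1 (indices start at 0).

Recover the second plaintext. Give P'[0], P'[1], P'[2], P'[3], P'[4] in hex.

In CTR with a reused counter, both messages share the same keystream S_i, so C_i ⊕ C'_i = P_i ⊕ P'_i and thus P'_i = P_i ⊕ C_i ⊕ C'_i.
P'[0]: 0x1 ⊕ 0x5 ⊕ 0x7 = 0x3.
P'[1]: 0x6 ⊕ 0x5 ⊕ 0x9 = 0xA.
P'[2]: 0x1 ⊕ 0x3 ⊕ 0x9 = 0xB.
P'[3]: 0x8 ⊕ 0x9 ⊕ 0xE = 0xF.
P'[4]: 0xC ⊕ 0x4 ⊕ 0x1 = 0x9.

P'[0] = 0x3, P'[1] = 0xA, P'[2] = 0xB, P'[3] = 0xF, P'[4] = 0x9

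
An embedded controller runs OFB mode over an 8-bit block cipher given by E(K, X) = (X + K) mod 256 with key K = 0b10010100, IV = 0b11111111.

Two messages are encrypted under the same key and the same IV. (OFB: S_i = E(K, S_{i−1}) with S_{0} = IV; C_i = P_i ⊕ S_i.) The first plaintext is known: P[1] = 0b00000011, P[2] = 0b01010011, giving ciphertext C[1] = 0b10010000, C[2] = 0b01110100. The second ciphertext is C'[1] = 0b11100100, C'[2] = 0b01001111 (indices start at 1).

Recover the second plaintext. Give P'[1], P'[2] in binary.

In OFB with a reused IV, both messages share the same keystream S_i, so C_i ⊕ C'_i = P_i ⊕ P'_i and thus P'_i = P_i ⊕ C_i ⊕ C'_i.
P'[1]: 0b00000011 ⊕ 0b10010000 ⊕ 0b11100100 = 0b01110111.
P'[2]: 0b01010011 ⊕ 0b01110100 ⊕ 0b01001111 = 0b01101000.

P'[1] = 0b01110111, P'[2] = 0b01101000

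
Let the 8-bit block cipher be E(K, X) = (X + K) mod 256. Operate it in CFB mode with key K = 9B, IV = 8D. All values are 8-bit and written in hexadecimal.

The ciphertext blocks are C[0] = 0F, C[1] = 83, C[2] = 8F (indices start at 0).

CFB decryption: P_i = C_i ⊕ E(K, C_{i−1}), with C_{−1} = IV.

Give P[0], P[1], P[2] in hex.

P[0]: E(K, 8D) = 28; 0F ⊕ 28 = 27.
P[1]: E(K, 0F) = AA; 83 ⊕ AA = 29.
P[2]: E(K, 83) = 1E; 8F ⊕ 1E = 91.

P[0] = 27, P[1] = 29, P[2] = 91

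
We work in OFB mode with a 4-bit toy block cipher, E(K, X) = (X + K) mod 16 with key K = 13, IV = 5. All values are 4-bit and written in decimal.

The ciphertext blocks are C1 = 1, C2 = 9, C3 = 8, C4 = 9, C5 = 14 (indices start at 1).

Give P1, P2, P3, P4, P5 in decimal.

OFB decryption: S_i = E(K, S_{i−1}) with S_{0} = IV; P_i = C_i ⊕ S_i.
P1: S = E(K, 5) = 2; 1 ⊕ 2 = 3.
P2: S = E(K, 2) = 15; 9 ⊕ 15 = 6.
P3: S = E(K, 15) = 12; 8 ⊕ 12 = 4.
P4: S = E(K, 12) = 9; 9 ⊕ 9 = 0.
P5: S = E(K, 9) = 6; 14 ⊕ 6 = 8.

P1 = 3, P2 = 6, P3 = 4, P4 = 0, P5 = 8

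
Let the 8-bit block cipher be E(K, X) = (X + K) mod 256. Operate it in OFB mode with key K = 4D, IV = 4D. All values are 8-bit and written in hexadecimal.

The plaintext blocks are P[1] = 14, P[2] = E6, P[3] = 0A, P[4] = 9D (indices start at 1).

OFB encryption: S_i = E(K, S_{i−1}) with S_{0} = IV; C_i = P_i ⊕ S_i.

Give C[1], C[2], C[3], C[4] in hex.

C[1]: S = E(K, 4D) = 9A; 14 ⊕ 9A = 8E.
C[2]: S = E(K, 9A) = E7; E6 ⊕ E7 = 01.
C[3]: S = E(K, E7) = 34; 0A ⊕ 34 = 3E.
C[4]: S = E(K, 34) = 81; 9D ⊕ 81 = 1C.

C[1] = 8E, C[2] = 01, C[3] = 3E, C[4] = 1C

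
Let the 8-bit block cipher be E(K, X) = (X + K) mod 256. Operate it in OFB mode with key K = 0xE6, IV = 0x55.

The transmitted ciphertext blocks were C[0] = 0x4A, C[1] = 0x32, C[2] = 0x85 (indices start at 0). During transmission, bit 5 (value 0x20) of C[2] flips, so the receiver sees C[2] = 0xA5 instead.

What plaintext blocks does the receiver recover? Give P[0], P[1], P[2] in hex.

P[0] = 0x71, P[1] = 0x13, P[2] = 0xA2

OFB decryption: S_i = E(K, S_{i−1}) with S_{−1} = IV; P_i = C_i ⊕ S_i.
Only C[2] changed, to 0xA5. In OFB, a change in C_i flips the same bit in P_i only; the keystream is unaffected. Decrypting the received ciphertext:
P[0]: S = E(K, 0x55) = 0x3B; 0x4A ⊕ 0x3B = 0x71.
P[1]: S = E(K, 0x3B) = 0x21; 0x32 ⊕ 0x21 = 0x13.
P[2]: S = E(K, 0x21) = 0x07; 0xA5 ⊕ 0x07 = 0xA2.
Blocks that differ from the original plaintext: P[2].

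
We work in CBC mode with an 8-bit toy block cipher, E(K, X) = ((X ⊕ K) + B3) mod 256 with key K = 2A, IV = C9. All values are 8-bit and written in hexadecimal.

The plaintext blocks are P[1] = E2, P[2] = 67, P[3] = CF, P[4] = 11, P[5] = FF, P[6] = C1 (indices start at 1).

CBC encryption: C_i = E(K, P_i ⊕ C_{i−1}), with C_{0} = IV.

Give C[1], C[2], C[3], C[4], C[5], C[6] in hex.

C[1]: P[1] ⊕ C9 = 2B; E(K, 2B) = B4.
C[2]: P[2] ⊕ B4 = D3; E(K, D3) = AC.
C[3]: P[3] ⊕ AC = 63; E(K, 63) = FC.
C[4]: P[4] ⊕ FC = ED; E(K, ED) = 7A.
C[5]: P[5] ⊕ 7A = 85; E(K, 85) = 62.
C[6]: P[6] ⊕ 62 = A3; E(K, A3) = 3C.

C[1] = B4, C[2] = AC, C[3] = FC, C[4] = 7A, C[5] = 62, C[6] = 3C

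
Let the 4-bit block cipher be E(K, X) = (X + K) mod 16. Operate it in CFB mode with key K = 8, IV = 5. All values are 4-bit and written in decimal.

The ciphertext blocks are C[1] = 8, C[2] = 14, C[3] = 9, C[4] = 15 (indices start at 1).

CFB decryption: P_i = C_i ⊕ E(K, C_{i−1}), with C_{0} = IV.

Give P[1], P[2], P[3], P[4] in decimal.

P[1]: E(K, 5) = 13; 8 ⊕ 13 = 5.
P[2]: E(K, 8) = 0; 14 ⊕ 0 = 14.
P[3]: E(K, 14) = 6; 9 ⊕ 6 = 15.
P[4]: E(K, 9) = 1; 15 ⊕ 1 = 14.

P[1] = 5, P[2] = 14, P[3] = 15, P[4] = 14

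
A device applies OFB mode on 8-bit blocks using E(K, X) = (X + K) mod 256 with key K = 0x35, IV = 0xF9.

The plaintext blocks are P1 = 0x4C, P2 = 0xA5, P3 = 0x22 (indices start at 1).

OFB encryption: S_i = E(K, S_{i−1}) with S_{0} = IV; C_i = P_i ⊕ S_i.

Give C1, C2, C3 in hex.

C1: S = E(K, 0xF9) = 0x2E; 0x4C ⊕ 0x2E = 0x62.
C2: S = E(K, 0x2E) = 0x63; 0xA5 ⊕ 0x63 = 0xC6.
C3: S = E(K, 0x63) = 0x98; 0x22 ⊕ 0x98 = 0xBA.

C1 = 0x62, C2 = 0xC6, C3 = 0xBA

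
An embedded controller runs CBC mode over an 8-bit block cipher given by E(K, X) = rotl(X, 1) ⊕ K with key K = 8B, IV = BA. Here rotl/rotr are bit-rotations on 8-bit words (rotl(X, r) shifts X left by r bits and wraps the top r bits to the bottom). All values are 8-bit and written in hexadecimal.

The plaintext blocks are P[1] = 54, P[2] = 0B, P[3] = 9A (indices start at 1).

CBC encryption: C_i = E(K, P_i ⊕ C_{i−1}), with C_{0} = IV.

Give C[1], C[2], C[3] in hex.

C[1]: P[1] ⊕ BA = EE; E(K, EE) = 56.
C[2]: P[2] ⊕ 56 = 5D; E(K, 5D) = 31.
C[3]: P[3] ⊕ 31 = AB; E(K, AB) = DC.

C[1] = 56, C[2] = 31, C[3] = DC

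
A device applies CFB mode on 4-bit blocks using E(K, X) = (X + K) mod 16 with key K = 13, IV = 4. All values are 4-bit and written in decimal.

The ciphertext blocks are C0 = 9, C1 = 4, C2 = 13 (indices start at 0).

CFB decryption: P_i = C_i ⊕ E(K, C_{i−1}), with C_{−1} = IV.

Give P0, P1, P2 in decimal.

P0 = 8, P1 = 2, P2 = 12

P0: E(K, 4) = 1; 9 ⊕ 1 = 8.
P1: E(K, 9) = 6; 4 ⊕ 6 = 2.
P2: E(K, 4) = 1; 13 ⊕ 1 = 12.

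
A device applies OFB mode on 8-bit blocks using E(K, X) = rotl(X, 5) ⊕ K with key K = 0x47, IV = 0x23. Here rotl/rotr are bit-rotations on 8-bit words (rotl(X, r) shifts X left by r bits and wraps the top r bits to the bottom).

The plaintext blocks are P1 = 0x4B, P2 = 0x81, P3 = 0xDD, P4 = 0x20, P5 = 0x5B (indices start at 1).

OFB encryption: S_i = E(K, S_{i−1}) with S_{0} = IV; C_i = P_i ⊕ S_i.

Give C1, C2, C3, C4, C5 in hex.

C1: S = E(K, 0x23) = 0x23; 0x4B ⊕ 0x23 = 0x68.
C2: S = E(K, 0x23) = 0x23; 0x81 ⊕ 0x23 = 0xA2.
C3: S = E(K, 0x23) = 0x23; 0xDD ⊕ 0x23 = 0xFE.
C4: S = E(K, 0x23) = 0x23; 0x20 ⊕ 0x23 = 0x03.
C5: S = E(K, 0x23) = 0x23; 0x5B ⊕ 0x23 = 0x78.

C1 = 0x68, C2 = 0xA2, C3 = 0xFE, C4 = 0x03, C5 = 0x78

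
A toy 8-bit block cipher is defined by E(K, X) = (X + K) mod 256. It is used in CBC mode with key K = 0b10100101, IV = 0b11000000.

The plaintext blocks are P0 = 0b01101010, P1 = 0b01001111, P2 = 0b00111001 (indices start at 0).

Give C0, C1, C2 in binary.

C0 = 0b01001111, C1 = 0b10100101, C2 = 0b01000001

CBC encryption: C_i = E(K, P_i ⊕ C_{i−1}), with C_{−1} = IV.
C0: P0 ⊕ 0b11000000 = 0b10101010; E(K, 0b10101010) = 0b01001111.
C1: P1 ⊕ 0b01001111 = 0b00000000; E(K, 0b00000000) = 0b10100101.
C2: P2 ⊕ 0b10100101 = 0b10011100; E(K, 0b10011100) = 0b01000001.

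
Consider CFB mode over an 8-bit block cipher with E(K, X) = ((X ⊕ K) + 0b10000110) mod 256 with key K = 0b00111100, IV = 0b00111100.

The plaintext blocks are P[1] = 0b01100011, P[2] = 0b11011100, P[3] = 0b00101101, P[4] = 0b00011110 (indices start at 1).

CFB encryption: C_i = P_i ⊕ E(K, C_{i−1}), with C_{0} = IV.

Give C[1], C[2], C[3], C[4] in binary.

C[1]: E(K, 0b00111100) = 0b10000110; 0b01100011 ⊕ 0b10000110 = 0b11100101.
C[2]: E(K, 0b11100101) = 0b01011111; 0b11011100 ⊕ 0b01011111 = 0b10000011.
C[3]: E(K, 0b10000011) = 0b01000101; 0b00101101 ⊕ 0b01000101 = 0b01101000.
C[4]: E(K, 0b01101000) = 0b11011010; 0b00011110 ⊕ 0b11011010 = 0b11000100.

C[1] = 0b11100101, C[2] = 0b10000011, C[3] = 0b01101000, C[4] = 0b11000100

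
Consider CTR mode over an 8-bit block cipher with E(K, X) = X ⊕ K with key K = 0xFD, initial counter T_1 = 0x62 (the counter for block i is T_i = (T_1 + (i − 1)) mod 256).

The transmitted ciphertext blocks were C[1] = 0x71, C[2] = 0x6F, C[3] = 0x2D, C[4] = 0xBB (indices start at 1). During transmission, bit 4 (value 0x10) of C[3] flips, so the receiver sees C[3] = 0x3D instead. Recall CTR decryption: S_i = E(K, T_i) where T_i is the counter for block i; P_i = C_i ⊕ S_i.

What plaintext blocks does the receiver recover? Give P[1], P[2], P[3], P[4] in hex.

P[1] = 0xEE, P[2] = 0xF1, P[3] = 0xA4, P[4] = 0x23

Only C[3] changed, to 0x3D. In CTR, a change in C_i flips the same bit in P_i only; the keystream is unaffected. Decrypting the received ciphertext:
P[1]: T = 0x62, S = E(K, T) = 0x9F; 0x71 ⊕ 0x9F = 0xEE.
P[2]: T = 0x63, S = E(K, T) = 0x9E; 0x6F ⊕ 0x9E = 0xF1.
P[3]: T = 0x64, S = E(K, T) = 0x99; 0x3D ⊕ 0x99 = 0xA4.
P[4]: T = 0x65, S = E(K, T) = 0x98; 0xBB ⊕ 0x98 = 0x23.
Blocks that differ from the original plaintext: P[3].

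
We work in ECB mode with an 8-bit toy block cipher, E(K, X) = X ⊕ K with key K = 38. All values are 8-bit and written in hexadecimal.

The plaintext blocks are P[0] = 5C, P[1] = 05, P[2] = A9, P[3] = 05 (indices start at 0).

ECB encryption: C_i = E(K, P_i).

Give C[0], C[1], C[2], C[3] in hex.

C[0] = 64, C[1] = 3D, C[2] = 91, C[3] = 3D

C[0]: E(K, 5C) = 64.
C[1]: E(K, 05) = 3D.
C[2]: E(K, A9) = 91.
C[3]: E(K, 05) = 3D.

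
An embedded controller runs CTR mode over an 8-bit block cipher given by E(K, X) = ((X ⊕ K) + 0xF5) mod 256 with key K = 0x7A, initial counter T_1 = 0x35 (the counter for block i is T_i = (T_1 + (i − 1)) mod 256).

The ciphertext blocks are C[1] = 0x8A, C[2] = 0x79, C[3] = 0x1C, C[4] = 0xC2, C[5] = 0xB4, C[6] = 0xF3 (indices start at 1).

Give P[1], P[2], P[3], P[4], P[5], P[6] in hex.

P[1] = 0xCE, P[2] = 0x38, P[3] = 0x5E, P[4] = 0xF5, P[5] = 0x8C, P[6] = 0xC6

CTR decryption: S_i = E(K, T_i) where T_i is the counter for block i; P_i = C_i ⊕ S_i.
P[1]: T = 0x35, S = E(K, T) = 0x44; 0x8A ⊕ 0x44 = 0xCE.
P[2]: T = 0x36, S = E(K, T) = 0x41; 0x79 ⊕ 0x41 = 0x38.
P[3]: T = 0x37, S = E(K, T) = 0x42; 0x1C ⊕ 0x42 = 0x5E.
P[4]: T = 0x38, S = E(K, T) = 0x37; 0xC2 ⊕ 0x37 = 0xF5.
P[5]: T = 0x39, S = E(K, T) = 0x38; 0xB4 ⊕ 0x38 = 0x8C.
P[6]: T = 0x3A, S = E(K, T) = 0x35; 0xF3 ⊕ 0x35 = 0xC6.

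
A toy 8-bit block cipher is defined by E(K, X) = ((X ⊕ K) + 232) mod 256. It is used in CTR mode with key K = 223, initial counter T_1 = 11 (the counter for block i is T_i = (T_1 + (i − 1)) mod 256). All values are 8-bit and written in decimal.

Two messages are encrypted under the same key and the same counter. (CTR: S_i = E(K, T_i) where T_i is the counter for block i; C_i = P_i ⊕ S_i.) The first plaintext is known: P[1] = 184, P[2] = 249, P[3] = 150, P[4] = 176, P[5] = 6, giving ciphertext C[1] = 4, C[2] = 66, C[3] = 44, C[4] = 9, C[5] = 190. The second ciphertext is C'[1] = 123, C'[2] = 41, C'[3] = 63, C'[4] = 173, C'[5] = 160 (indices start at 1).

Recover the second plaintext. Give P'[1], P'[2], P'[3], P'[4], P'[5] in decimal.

P'[1] = 199, P'[2] = 146, P'[3] = 133, P'[4] = 20, P'[5] = 24

In CTR with a reused counter, both messages share the same keystream S_i, so C_i ⊕ C'_i = P_i ⊕ P'_i and thus P'_i = P_i ⊕ C_i ⊕ C'_i.
P'[1]: 184 ⊕ 4 ⊕ 123 = 199.
P'[2]: 249 ⊕ 66 ⊕ 41 = 146.
P'[3]: 150 ⊕ 44 ⊕ 63 = 133.
P'[4]: 176 ⊕ 9 ⊕ 173 = 20.
P'[5]: 6 ⊕ 190 ⊕ 160 = 24.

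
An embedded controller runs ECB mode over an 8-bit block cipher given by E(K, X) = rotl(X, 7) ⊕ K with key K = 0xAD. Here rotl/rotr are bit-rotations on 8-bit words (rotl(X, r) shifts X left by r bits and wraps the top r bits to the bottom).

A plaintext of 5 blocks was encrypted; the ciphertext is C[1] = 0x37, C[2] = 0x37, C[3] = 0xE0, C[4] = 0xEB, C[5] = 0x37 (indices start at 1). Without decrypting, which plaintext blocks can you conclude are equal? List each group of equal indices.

P[1] = P[2] = P[5]

ECB encrypts each block independently with the same key, so equal ciphertext blocks imply equal plaintext blocks.
C[1] = C[2] = C[5] = 0x37, so P[1] = P[2] = P[5].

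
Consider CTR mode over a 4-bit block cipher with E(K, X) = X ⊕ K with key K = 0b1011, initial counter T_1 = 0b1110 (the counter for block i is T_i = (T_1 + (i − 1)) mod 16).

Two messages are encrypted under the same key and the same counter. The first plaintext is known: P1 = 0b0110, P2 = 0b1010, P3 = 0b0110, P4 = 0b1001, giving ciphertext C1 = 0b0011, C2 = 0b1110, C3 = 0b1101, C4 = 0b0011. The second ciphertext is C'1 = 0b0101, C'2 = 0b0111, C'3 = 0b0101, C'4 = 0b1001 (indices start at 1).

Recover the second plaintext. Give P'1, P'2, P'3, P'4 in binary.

In CTR with a reused counter, both messages share the same keystream S_i, so C_i ⊕ C'_i = P_i ⊕ P'_i and thus P'_i = P_i ⊕ C_i ⊕ C'_i.
P'1: 0b0110 ⊕ 0b0011 ⊕ 0b0101 = 0b0000.
P'2: 0b1010 ⊕ 0b1110 ⊕ 0b0111 = 0b0011.
P'3: 0b0110 ⊕ 0b1101 ⊕ 0b0101 = 0b1110.
P'4: 0b1001 ⊕ 0b0011 ⊕ 0b1001 = 0b0011.

P'1 = 0b0000, P'2 = 0b0011, P'3 = 0b1110, P'4 = 0b0011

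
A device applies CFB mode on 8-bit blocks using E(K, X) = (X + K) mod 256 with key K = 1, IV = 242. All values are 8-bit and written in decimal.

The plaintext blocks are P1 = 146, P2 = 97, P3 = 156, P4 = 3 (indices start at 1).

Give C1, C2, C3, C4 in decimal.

C1 = 97, C2 = 3, C3 = 152, C4 = 154

CFB encryption: C_i = P_i ⊕ E(K, C_{i−1}), with C_{0} = IV.
C1: E(K, 242) = 243; 146 ⊕ 243 = 97.
C2: E(K, 97) = 98; 97 ⊕ 98 = 3.
C3: E(K, 3) = 4; 156 ⊕ 4 = 152.
C4: E(K, 152) = 153; 3 ⊕ 153 = 154.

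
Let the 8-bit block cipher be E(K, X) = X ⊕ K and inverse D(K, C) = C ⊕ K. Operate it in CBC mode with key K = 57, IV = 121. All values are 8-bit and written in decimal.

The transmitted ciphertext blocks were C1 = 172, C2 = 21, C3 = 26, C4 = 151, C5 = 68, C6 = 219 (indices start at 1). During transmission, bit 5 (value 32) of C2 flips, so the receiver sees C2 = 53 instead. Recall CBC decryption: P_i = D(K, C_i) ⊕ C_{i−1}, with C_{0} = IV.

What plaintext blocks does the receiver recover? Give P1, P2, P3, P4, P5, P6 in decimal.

Only C2 changed, to 53. In CBC, a change in C_i garbles P_i and flips the same bit in P_{i+1}. Decrypting the received ciphertext:
P1: D(K, 172) = 149; 149 ⊕ 121 = 236.
P2: D(K, 53) = 12; 12 ⊕ 172 = 160.
P3: D(K, 26) = 35; 35 ⊕ 53 = 22.
P4: D(K, 151) = 174; 174 ⊕ 26 = 180.
P5: D(K, 68) = 125; 125 ⊕ 151 = 234.
P6: D(K, 219) = 226; 226 ⊕ 68 = 166.
Blocks that differ from the original plaintext: P2, P3.

P1 = 236, P2 = 160, P3 = 22, P4 = 180, P5 = 234, P6 = 166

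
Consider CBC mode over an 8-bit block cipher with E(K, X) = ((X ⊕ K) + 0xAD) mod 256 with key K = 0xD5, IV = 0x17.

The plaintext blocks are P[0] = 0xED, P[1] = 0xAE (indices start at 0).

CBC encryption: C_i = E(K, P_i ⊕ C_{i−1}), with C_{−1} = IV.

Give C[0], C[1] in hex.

C[0] = 0xDC, C[1] = 0x54

C[0]: P[0] ⊕ 0x17 = 0xFA; E(K, 0xFA) = 0xDC.
C[1]: P[1] ⊕ 0xDC = 0x72; E(K, 0x72) = 0x54.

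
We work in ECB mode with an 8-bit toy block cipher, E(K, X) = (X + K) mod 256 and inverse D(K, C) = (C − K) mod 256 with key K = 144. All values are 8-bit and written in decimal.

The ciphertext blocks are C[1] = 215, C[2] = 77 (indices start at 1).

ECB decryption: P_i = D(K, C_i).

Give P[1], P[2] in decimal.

P[1] = 71, P[2] = 189

P[1]: D(K, 215) = 71.
P[2]: D(K, 77) = 189.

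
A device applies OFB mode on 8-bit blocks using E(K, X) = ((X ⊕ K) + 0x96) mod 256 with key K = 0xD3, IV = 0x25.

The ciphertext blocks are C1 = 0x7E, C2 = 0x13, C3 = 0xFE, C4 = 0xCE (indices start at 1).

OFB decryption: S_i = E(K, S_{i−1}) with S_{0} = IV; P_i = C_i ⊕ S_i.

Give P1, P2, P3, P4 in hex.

P1: S = E(K, 0x25) = 0x8C; 0x7E ⊕ 0x8C = 0xF2.
P2: S = E(K, 0x8C) = 0xF5; 0x13 ⊕ 0xF5 = 0xE6.
P3: S = E(K, 0xF5) = 0xBC; 0xFE ⊕ 0xBC = 0x42.
P4: S = E(K, 0xBC) = 0x05; 0xCE ⊕ 0x05 = 0xCB.

P1 = 0xF2, P2 = 0xE6, P3 = 0x42, P4 = 0xCB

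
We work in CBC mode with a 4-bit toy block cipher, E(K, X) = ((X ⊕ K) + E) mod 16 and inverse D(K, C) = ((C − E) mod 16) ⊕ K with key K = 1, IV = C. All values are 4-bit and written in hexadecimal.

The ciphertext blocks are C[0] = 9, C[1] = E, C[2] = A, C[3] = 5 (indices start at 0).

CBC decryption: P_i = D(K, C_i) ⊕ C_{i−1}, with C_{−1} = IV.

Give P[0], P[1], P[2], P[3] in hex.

P[0] = 6, P[1] = 8, P[2] = 3, P[3] = C

P[0]: D(K, 9) = A; A ⊕ C = 6.
P[1]: D(K, E) = 1; 1 ⊕ 9 = 8.
P[2]: D(K, A) = D; D ⊕ E = 3.
P[3]: D(K, 5) = 6; 6 ⊕ A = C.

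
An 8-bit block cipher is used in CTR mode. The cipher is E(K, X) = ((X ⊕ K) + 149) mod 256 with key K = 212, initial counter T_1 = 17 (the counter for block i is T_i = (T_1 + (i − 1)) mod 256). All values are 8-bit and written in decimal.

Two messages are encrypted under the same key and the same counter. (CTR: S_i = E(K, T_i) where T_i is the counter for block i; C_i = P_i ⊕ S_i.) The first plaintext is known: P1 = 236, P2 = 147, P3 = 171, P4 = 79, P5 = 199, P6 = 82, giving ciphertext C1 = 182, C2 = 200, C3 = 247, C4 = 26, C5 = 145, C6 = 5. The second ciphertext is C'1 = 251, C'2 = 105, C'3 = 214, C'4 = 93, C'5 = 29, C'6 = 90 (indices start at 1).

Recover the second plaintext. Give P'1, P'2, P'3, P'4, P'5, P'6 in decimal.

P'1 = 161, P'2 = 50, P'3 = 138, P'4 = 8, P'5 = 75, P'6 = 13

In CTR with a reused counter, both messages share the same keystream S_i, so C_i ⊕ C'_i = P_i ⊕ P'_i and thus P'_i = P_i ⊕ C_i ⊕ C'_i.
P'1: 236 ⊕ 182 ⊕ 251 = 161.
P'2: 147 ⊕ 200 ⊕ 105 = 50.
P'3: 171 ⊕ 247 ⊕ 214 = 138.
P'4: 79 ⊕ 26 ⊕ 93 = 8.
P'5: 199 ⊕ 145 ⊕ 29 = 75.
P'6: 82 ⊕ 5 ⊕ 90 = 13.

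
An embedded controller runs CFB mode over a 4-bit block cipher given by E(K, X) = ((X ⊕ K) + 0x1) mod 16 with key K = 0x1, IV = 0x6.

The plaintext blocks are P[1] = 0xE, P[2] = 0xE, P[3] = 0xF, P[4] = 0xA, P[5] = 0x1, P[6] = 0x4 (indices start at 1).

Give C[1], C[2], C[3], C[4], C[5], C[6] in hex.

C[1] = 0x6, C[2] = 0x6, C[3] = 0x7, C[4] = 0xD, C[5] = 0xC, C[6] = 0xA

CFB encryption: C_i = P_i ⊕ E(K, C_{i−1}), with C_{0} = IV.
C[1]: E(K, 0x6) = 0x8; 0xE ⊕ 0x8 = 0x6.
C[2]: E(K, 0x6) = 0x8; 0xE ⊕ 0x8 = 0x6.
C[3]: E(K, 0x6) = 0x8; 0xF ⊕ 0x8 = 0x7.
C[4]: E(K, 0x7) = 0x7; 0xA ⊕ 0x7 = 0xD.
C[5]: E(K, 0xD) = 0xD; 0x1 ⊕ 0xD = 0xC.
C[6]: E(K, 0xC) = 0xE; 0x4 ⊕ 0xE = 0xA.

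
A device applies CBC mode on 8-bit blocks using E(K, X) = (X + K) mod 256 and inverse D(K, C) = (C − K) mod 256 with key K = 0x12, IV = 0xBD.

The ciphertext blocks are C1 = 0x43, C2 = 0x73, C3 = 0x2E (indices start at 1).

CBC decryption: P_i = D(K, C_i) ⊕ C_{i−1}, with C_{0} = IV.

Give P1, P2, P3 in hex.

P1 = 0x8C, P2 = 0x22, P3 = 0x6F

P1: D(K, 0x43) = 0x31; 0x31 ⊕ 0xBD = 0x8C.
P2: D(K, 0x73) = 0x61; 0x61 ⊕ 0x43 = 0x22.
P3: D(K, 0x2E) = 0x1C; 0x1C ⊕ 0x73 = 0x6F.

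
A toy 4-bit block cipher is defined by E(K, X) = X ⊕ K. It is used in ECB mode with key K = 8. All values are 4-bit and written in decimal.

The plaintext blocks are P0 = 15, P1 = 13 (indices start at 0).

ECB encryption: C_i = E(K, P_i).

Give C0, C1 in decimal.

C0: E(K, 15) = 7.
C1: E(K, 13) = 5.

C0 = 7, C1 = 5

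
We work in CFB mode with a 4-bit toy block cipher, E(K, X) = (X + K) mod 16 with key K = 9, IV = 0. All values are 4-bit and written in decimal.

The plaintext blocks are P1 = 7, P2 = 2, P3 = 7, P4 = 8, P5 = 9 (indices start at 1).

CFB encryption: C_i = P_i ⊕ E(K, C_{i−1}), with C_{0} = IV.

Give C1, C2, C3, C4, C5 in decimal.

C1: E(K, 0) = 9; 7 ⊕ 9 = 14.
C2: E(K, 14) = 7; 2 ⊕ 7 = 5.
C3: E(K, 5) = 14; 7 ⊕ 14 = 9.
C4: E(K, 9) = 2; 8 ⊕ 2 = 10.
C5: E(K, 10) = 3; 9 ⊕ 3 = 10.

C1 = 14, C2 = 5, C3 = 9, C4 = 10, C5 = 10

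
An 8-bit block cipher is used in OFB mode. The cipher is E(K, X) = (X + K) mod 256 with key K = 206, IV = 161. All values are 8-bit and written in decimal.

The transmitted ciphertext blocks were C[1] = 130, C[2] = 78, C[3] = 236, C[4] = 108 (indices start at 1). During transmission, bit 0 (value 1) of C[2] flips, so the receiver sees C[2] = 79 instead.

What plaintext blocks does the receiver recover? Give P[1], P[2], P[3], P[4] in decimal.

OFB decryption: S_i = E(K, S_{i−1}) with S_{0} = IV; P_i = C_i ⊕ S_i.
Only C[2] changed, to 79. In OFB, a change in C_i flips the same bit in P_i only; the keystream is unaffected. Decrypting the received ciphertext:
P[1]: S = E(K, 161) = 111; 130 ⊕ 111 = 237.
P[2]: S = E(K, 111) = 61; 79 ⊕ 61 = 114.
P[3]: S = E(K, 61) = 11; 236 ⊕ 11 = 231.
P[4]: S = E(K, 11) = 217; 108 ⊕ 217 = 181.
Blocks that differ from the original plaintext: P[2].

P[1] = 237, P[2] = 114, P[3] = 231, P[4] = 181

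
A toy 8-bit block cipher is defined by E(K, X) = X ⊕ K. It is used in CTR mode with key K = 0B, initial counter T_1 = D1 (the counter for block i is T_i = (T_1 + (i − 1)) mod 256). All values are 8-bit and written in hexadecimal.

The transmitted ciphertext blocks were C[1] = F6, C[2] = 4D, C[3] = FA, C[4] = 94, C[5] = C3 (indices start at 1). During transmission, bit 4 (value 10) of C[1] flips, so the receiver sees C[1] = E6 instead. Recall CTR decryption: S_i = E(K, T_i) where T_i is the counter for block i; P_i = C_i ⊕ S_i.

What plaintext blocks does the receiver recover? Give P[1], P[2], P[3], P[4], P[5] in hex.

P[1] = 3C, P[2] = 94, P[3] = 22, P[4] = 4B, P[5] = 1D

Only C[1] changed, to E6. In CTR, a change in C_i flips the same bit in P_i only; the keystream is unaffected. Decrypting the received ciphertext:
P[1]: T = D1, S = E(K, T) = DA; E6 ⊕ DA = 3C.
P[2]: T = D2, S = E(K, T) = D9; 4D ⊕ D9 = 94.
P[3]: T = D3, S = E(K, T) = D8; FA ⊕ D8 = 22.
P[4]: T = D4, S = E(K, T) = DF; 94 ⊕ DF = 4B.
P[5]: T = D5, S = E(K, T) = DE; C3 ⊕ DE = 1D.
Blocks that differ from the original plaintext: P[1].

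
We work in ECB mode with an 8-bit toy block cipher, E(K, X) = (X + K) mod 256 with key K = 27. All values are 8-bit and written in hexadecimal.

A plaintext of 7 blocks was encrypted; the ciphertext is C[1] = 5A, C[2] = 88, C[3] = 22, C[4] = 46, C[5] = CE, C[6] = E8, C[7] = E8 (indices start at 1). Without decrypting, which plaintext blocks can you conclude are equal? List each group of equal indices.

ECB encrypts each block independently with the same key, so equal ciphertext blocks imply equal plaintext blocks.
C[6] = C[7] = E8, so P[6] = P[7].

P[6] = P[7]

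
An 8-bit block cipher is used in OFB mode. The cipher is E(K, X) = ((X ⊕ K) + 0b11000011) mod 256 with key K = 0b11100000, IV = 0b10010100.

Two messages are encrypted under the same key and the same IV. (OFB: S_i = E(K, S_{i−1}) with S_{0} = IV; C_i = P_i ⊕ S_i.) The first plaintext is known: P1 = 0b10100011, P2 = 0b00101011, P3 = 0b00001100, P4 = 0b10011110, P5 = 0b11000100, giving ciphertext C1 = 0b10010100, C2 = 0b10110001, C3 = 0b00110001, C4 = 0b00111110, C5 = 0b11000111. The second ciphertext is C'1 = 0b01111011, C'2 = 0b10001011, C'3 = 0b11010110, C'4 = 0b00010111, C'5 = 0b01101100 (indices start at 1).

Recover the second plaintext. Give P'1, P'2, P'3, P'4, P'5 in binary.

P'1 = 0b01001100, P'2 = 0b00010001, P'3 = 0b11101011, P'4 = 0b10110111, P'5 = 0b01101111

In OFB with a reused IV, both messages share the same keystream S_i, so C_i ⊕ C'_i = P_i ⊕ P'_i and thus P'_i = P_i ⊕ C_i ⊕ C'_i.
P'1: 0b10100011 ⊕ 0b10010100 ⊕ 0b01111011 = 0b01001100.
P'2: 0b00101011 ⊕ 0b10110001 ⊕ 0b10001011 = 0b00010001.
P'3: 0b00001100 ⊕ 0b00110001 ⊕ 0b11010110 = 0b11101011.
P'4: 0b10011110 ⊕ 0b00111110 ⊕ 0b00010111 = 0b10110111.
P'5: 0b11000100 ⊕ 0b11000111 ⊕ 0b01101100 = 0b01101111.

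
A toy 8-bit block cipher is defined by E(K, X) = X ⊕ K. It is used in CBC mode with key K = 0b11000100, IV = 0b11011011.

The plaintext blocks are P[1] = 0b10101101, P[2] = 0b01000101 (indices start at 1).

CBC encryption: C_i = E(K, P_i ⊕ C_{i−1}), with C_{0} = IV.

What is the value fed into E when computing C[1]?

0b01110110

C[1]: P[1] ⊕ 0b11011011 = 0b01110110; E(K, 0b01110110) = 0b10110010.
So the input to E for block [1] is 0b01110110.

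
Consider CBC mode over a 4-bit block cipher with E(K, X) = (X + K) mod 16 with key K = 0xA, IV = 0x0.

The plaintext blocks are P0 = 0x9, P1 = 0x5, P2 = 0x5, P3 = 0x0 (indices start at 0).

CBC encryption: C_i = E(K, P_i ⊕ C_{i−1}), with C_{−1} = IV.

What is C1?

C1 = 0x0

C0: P0 ⊕ 0x0 = 0x9; E(K, 0x9) = 0x3.
C1: P1 ⊕ 0x3 = 0x6; E(K, 0x6) = 0x0.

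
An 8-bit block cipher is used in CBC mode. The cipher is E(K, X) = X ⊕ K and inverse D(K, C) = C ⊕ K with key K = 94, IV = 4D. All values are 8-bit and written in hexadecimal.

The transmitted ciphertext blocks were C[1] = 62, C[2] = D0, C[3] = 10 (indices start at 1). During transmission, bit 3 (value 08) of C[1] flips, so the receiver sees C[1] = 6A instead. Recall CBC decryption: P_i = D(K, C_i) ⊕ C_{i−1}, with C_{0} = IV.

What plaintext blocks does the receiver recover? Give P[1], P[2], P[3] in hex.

Only C[1] changed, to 6A. In CBC, a change in C_i garbles P_i and flips the same bit in P_{i+1}. Decrypting the received ciphertext:
P[1]: D(K, 6A) = FE; FE ⊕ 4D = B3.
P[2]: D(K, D0) = 44; 44 ⊕ 6A = 2E.
P[3]: D(K, 10) = 84; 84 ⊕ D0 = 54.
Blocks that differ from the original plaintext: P[1], P[2].

P[1] = B3, P[2] = 2E, P[3] = 54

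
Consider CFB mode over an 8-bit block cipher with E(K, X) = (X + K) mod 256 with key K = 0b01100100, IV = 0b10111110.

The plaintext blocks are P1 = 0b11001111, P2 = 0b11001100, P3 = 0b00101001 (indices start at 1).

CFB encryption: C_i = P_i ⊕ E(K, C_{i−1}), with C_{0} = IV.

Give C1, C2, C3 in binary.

C1: E(K, 0b10111110) = 0b00100010; 0b11001111 ⊕ 0b00100010 = 0b11101101.
C2: E(K, 0b11101101) = 0b01010001; 0b11001100 ⊕ 0b01010001 = 0b10011101.
C3: E(K, 0b10011101) = 0b00000001; 0b00101001 ⊕ 0b00000001 = 0b00101000.

C1 = 0b11101101, C2 = 0b10011101, C3 = 0b00101000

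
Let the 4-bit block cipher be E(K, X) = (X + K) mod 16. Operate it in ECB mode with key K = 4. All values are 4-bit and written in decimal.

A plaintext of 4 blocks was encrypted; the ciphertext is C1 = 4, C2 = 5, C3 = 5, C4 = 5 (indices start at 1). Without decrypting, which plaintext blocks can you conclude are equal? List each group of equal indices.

ECB encrypts each block independently with the same key, so equal ciphertext blocks imply equal plaintext blocks.
C2 = C3 = C4 = 5, so P2 = P3 = P4.

P2 = P3 = P4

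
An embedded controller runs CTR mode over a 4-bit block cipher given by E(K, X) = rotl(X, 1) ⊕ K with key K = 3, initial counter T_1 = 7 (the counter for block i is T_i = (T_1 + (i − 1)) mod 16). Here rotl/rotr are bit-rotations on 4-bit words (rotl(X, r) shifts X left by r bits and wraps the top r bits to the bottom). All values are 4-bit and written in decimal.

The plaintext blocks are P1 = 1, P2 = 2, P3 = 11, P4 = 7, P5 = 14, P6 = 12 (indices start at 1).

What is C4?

C4 = 1

CTR encryption: S_i = E(K, T_i) where T_i is the counter for block i; C_i = P_i ⊕ S_i.
C1: T = 7, S = E(K, T) = 13; 1 ⊕ 13 = 12.
C2: T = 8, S = E(K, T) = 2; 2 ⊕ 2 = 0.
C3: T = 9, S = E(K, T) = 0; 11 ⊕ 0 = 11.
C4: T = 10, S = E(K, T) = 6; 7 ⊕ 6 = 1.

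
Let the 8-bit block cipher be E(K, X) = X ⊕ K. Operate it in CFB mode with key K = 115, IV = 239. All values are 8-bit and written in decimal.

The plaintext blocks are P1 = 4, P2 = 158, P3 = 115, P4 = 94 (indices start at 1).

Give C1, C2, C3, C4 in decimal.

CFB encryption: C_i = P_i ⊕ E(K, C_{i−1}), with C_{0} = IV.
C1: E(K, 239) = 156; 4 ⊕ 156 = 152.
C2: E(K, 152) = 235; 158 ⊕ 235 = 117.
C3: E(K, 117) = 6; 115 ⊕ 6 = 117.
C4: E(K, 117) = 6; 94 ⊕ 6 = 88.

C1 = 152, C2 = 117, C3 = 117, C4 = 88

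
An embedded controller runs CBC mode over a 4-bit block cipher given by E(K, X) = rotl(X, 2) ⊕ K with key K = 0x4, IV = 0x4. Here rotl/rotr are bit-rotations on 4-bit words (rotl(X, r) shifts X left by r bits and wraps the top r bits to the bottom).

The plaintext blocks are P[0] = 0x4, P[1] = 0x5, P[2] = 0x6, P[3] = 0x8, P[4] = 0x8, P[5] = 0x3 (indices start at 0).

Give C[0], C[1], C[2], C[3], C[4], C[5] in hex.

CBC encryption: C_i = E(K, P_i ⊕ C_{i−1}), with C_{−1} = IV.
C[0]: P[0] ⊕ 0x4 = 0x0; E(K, 0x0) = 0x4.
C[1]: P[1] ⊕ 0x4 = 0x1; E(K, 0x1) = 0x0.
C[2]: P[2] ⊕ 0x0 = 0x6; E(K, 0x6) = 0xD.
C[3]: P[3] ⊕ 0xD = 0x5; E(K, 0x5) = 0x1.
C[4]: P[4] ⊕ 0x1 = 0x9; E(K, 0x9) = 0x2.
C[5]: P[5] ⊕ 0x2 = 0x1; E(K, 0x1) = 0x0.

C[0] = 0x4, C[1] = 0x0, C[2] = 0xD, C[3] = 0x1, C[4] = 0x2, C[5] = 0x0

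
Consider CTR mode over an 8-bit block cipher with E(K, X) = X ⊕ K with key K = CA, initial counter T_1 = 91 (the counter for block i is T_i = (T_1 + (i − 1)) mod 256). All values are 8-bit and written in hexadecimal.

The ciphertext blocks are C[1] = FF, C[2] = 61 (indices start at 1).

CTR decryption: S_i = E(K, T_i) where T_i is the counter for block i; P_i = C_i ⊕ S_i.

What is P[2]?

P[2] = 39

P[2]: T = 92, S = E(K, T) = 58; 61 ⊕ 58 = 39.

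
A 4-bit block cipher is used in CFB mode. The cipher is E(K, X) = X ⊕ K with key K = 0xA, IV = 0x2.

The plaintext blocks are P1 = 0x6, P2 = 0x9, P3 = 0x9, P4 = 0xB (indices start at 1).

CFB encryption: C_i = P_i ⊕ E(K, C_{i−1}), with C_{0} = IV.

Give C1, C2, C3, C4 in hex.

C1: E(K, 0x2) = 0x8; 0x6 ⊕ 0x8 = 0xE.
C2: E(K, 0xE) = 0x4; 0x9 ⊕ 0x4 = 0xD.
C3: E(K, 0xD) = 0x7; 0x9 ⊕ 0x7 = 0xE.
C4: E(K, 0xE) = 0x4; 0xB ⊕ 0x4 = 0xF.

C1 = 0xE, C2 = 0xD, C3 = 0xE, C4 = 0xF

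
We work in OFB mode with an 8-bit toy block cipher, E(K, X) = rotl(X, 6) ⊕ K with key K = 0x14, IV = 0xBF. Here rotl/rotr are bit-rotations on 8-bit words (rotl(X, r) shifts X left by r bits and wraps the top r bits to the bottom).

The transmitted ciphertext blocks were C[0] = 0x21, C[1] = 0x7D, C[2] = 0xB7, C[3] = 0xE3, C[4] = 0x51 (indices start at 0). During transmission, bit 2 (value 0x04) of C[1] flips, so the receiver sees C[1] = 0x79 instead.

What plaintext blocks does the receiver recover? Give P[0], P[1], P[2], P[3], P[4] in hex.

P[0] = 0xDA, P[1] = 0x93, P[2] = 0x19, P[3] = 0x5C, P[4] = 0xAA

OFB decryption: S_i = E(K, S_{i−1}) with S_{−1} = IV; P_i = C_i ⊕ S_i.
Only C[1] changed, to 0x79. In OFB, a change in C_i flips the same bit in P_i only; the keystream is unaffected. Decrypting the received ciphertext:
P[0]: S = E(K, 0xBF) = 0xFB; 0x21 ⊕ 0xFB = 0xDA.
P[1]: S = E(K, 0xFB) = 0xEA; 0x79 ⊕ 0xEA = 0x93.
P[2]: S = E(K, 0xEA) = 0xAE; 0xB7 ⊕ 0xAE = 0x19.
P[3]: S = E(K, 0xAE) = 0xBF; 0xE3 ⊕ 0xBF = 0x5C.
P[4]: S = E(K, 0xBF) = 0xFB; 0x51 ⊕ 0xFB = 0xAA.
Blocks that differ from the original plaintext: P[1].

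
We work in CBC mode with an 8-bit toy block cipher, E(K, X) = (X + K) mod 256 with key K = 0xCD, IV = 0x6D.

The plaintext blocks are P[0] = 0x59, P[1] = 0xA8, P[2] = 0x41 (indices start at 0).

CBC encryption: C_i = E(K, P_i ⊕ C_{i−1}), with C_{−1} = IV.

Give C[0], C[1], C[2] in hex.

C[0]: P[0] ⊕ 0x6D = 0x34; E(K, 0x34) = 0x01.
C[1]: P[1] ⊕ 0x01 = 0xA9; E(K, 0xA9) = 0x76.
C[2]: P[2] ⊕ 0x76 = 0x37; E(K, 0x37) = 0x04.

C[0] = 0x01, C[1] = 0x76, C[2] = 0x04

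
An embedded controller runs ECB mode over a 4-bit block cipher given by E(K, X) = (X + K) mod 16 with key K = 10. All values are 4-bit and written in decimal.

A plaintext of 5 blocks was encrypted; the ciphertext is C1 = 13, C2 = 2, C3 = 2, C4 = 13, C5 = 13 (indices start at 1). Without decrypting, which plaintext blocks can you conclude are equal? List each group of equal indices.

P1 = P4 = P5; P2 = P3

ECB encrypts each block independently with the same key, so equal ciphertext blocks imply equal plaintext blocks.
C1 = C4 = C5 = 13, so P1 = P4 = P5.
C2 = C3 = 2, so P2 = P3.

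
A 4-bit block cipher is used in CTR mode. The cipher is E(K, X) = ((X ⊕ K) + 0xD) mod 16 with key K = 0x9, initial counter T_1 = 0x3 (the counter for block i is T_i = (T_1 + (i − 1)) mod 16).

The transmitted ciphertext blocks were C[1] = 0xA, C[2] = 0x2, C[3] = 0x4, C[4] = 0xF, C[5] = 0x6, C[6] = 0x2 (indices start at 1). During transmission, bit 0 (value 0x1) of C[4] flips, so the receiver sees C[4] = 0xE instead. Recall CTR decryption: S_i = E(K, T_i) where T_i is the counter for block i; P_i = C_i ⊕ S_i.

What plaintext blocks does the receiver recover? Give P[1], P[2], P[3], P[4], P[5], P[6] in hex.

P[1] = 0xD, P[2] = 0x8, P[3] = 0xD, P[4] = 0x2, P[5] = 0xD, P[6] = 0xC

Only C[4] changed, to 0xE. In CTR, a change in C_i flips the same bit in P_i only; the keystream is unaffected. Decrypting the received ciphertext:
P[1]: T = 0x3, S = E(K, T) = 0x7; 0xA ⊕ 0x7 = 0xD.
P[2]: T = 0x4, S = E(K, T) = 0xA; 0x2 ⊕ 0xA = 0x8.
P[3]: T = 0x5, S = E(K, T) = 0x9; 0x4 ⊕ 0x9 = 0xD.
P[4]: T = 0x6, S = E(K, T) = 0xC; 0xE ⊕ 0xC = 0x2.
P[5]: T = 0x7, S = E(K, T) = 0xB; 0x6 ⊕ 0xB = 0xD.
P[6]: T = 0x8, S = E(K, T) = 0xE; 0x2 ⊕ 0xE = 0xC.
Blocks that differ from the original plaintext: P[4].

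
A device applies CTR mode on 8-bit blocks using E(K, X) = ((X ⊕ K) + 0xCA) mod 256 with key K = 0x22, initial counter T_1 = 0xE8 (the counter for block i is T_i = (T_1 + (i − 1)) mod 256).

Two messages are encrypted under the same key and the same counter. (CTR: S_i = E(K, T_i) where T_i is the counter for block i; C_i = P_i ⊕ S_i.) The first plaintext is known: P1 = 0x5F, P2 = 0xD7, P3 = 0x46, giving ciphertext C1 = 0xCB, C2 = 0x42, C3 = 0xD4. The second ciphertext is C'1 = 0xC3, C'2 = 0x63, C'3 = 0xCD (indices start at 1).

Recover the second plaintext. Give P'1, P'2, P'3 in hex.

P'1 = 0x57, P'2 = 0xF6, P'3 = 0x5F

In CTR with a reused counter, both messages share the same keystream S_i, so C_i ⊕ C'_i = P_i ⊕ P'_i and thus P'_i = P_i ⊕ C_i ⊕ C'_i.
P'1: 0x5F ⊕ 0xCB ⊕ 0xC3 = 0x57.
P'2: 0xD7 ⊕ 0x42 ⊕ 0x63 = 0xF6.
P'3: 0x46 ⊕ 0xD4 ⊕ 0xCD = 0x5F.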